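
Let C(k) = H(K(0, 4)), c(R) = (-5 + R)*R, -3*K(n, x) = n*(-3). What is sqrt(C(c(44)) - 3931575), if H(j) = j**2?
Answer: 5*I*sqrt(157263) ≈ 1982.8*I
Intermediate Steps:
K(n, x) = n (K(n, x) = -n*(-3)/3 = -(-1)*n = n)
c(R) = R*(-5 + R)
C(k) = 0 (C(k) = 0**2 = 0)
sqrt(C(c(44)) - 3931575) = sqrt(0 - 3931575) = sqrt(-3931575) = 5*I*sqrt(157263)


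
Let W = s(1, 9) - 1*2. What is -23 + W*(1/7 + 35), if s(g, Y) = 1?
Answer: -407/7 ≈ -58.143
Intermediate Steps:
W = -1 (W = 1 - 1*2 = 1 - 2 = -1)
-23 + W*(1/7 + 35) = -23 - (1/7 + 35) = -23 - (⅐ + 35) = -23 - 1*246/7 = -23 - 246/7 = -407/7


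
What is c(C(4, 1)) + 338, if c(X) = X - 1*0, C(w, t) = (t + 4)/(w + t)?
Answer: 339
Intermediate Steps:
C(w, t) = (4 + t)/(t + w)
c(X) = X (c(X) = X + 0 = X)
c(C(4, 1)) + 338 = (4 + 1)/(1 + 4) + 338 = 5/5 + 338 = (⅕)*5 + 338 = 1 + 338 = 339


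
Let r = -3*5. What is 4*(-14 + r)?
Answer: -116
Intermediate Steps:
r = -15
4*(-14 + r) = 4*(-14 - 15) = 4*(-29) = -116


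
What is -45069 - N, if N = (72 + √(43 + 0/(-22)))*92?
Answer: -51693 - 92*√43 ≈ -52296.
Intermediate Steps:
N = 6624 + 92*√43 (N = (72 + √(43 + 0*(-1/22)))*92 = (72 + √(43 + 0))*92 = (72 + √43)*92 = 6624 + 92*√43 ≈ 7227.3)
-45069 - N = -45069 - (6624 + 92*√43) = -45069 + (-6624 - 92*√43) = -51693 - 92*√43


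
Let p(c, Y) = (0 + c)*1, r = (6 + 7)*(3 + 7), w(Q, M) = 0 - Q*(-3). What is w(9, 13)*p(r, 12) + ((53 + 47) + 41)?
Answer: 3651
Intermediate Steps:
w(Q, M) = 3*Q (w(Q, M) = 0 - (-3)*Q = 0 + 3*Q = 3*Q)
r = 130 (r = 13*10 = 130)
p(c, Y) = c (p(c, Y) = c*1 = c)
w(9, 13)*p(r, 12) + ((53 + 47) + 41) = (3*9)*130 + ((53 + 47) + 41) = 27*130 + (100 + 41) = 3510 + 141 = 3651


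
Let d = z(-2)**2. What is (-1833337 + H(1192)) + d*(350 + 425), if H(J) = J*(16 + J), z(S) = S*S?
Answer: -381001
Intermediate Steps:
z(S) = S**2
d = 16 (d = ((-2)**2)**2 = 4**2 = 16)
(-1833337 + H(1192)) + d*(350 + 425) = (-1833337 + 1192*(16 + 1192)) + 16*(350 + 425) = (-1833337 + 1192*1208) + 16*775 = (-1833337 + 1439936) + 12400 = -393401 + 12400 = -381001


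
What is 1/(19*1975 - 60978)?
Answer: -1/23453 ≈ -4.2638e-5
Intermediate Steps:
1/(19*1975 - 60978) = 1/(37525 - 60978) = 1/(-23453) = -1/23453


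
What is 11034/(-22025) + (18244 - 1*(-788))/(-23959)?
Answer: -52580262/40592075 ≈ -1.2953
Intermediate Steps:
11034/(-22025) + (18244 - 1*(-788))/(-23959) = 11034*(-1/22025) + (18244 + 788)*(-1/23959) = -11034/22025 + 19032*(-1/23959) = -11034/22025 - 1464/1843 = -52580262/40592075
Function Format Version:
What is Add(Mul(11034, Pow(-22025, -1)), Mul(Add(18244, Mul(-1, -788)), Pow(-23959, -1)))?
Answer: Rational(-52580262, 40592075) ≈ -1.2953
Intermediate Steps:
Add(Mul(11034, Pow(-22025, -1)), Mul(Add(18244, Mul(-1, -788)), Pow(-23959, -1))) = Add(Mul(11034, Rational(-1, 22025)), Mul(Add(18244, 788), Rational(-1, 23959))) = Add(Rational(-11034, 22025), Mul(19032, Rational(-1, 23959))) = Add(Rational(-11034, 22025), Rational(-1464, 1843)) = Rational(-52580262, 40592075)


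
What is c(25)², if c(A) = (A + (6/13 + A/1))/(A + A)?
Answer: 107584/105625 ≈ 1.0185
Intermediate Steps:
c(A) = (6/13 + 2*A)/(2*A) (c(A) = (A + (6*(1/13) + A*1))/((2*A)) = (A + (6/13 + A))*(1/(2*A)) = (6/13 + 2*A)*(1/(2*A)) = (6/13 + 2*A)/(2*A))
c(25)² = ((3/13 + 25)/25)² = ((1/25)*(328/13))² = (328/325)² = 107584/105625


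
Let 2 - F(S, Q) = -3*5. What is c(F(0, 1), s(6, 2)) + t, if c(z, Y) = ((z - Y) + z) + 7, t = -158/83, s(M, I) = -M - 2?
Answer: 3909/83 ≈ 47.096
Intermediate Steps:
s(M, I) = -2 - M
F(S, Q) = 17 (F(S, Q) = 2 - (-3)*5 = 2 - 1*(-15) = 2 + 15 = 17)
t = -158/83 (t = -158*1/83 = -158/83 ≈ -1.9036)
c(z, Y) = 7 - Y + 2*z (c(z, Y) = (-Y + 2*z) + 7 = 7 - Y + 2*z)
c(F(0, 1), s(6, 2)) + t = (7 - (-2 - 1*6) + 2*17) - 158/83 = (7 - (-2 - 6) + 34) - 158/83 = (7 - 1*(-8) + 34) - 158/83 = (7 + 8 + 34) - 158/83 = 49 - 158/83 = 3909/83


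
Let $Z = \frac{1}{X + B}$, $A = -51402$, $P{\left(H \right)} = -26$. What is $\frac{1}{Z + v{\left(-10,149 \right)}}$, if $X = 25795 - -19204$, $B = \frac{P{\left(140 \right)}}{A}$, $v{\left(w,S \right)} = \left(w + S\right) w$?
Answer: $- \frac{88963024}{123658601383} \approx -0.00071942$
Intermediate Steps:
$v{\left(w,S \right)} = w \left(S + w\right)$ ($v{\left(w,S \right)} = \left(S + w\right) w = w \left(S + w\right)$)
$B = \frac{1}{1977}$ ($B = - \frac{26}{-51402} = \left(-26\right) \left(- \frac{1}{51402}\right) = \frac{1}{1977} \approx 0.00050582$)
$X = 44999$ ($X = 25795 + 19204 = 44999$)
$Z = \frac{1977}{88963024}$ ($Z = \frac{1}{44999 + \frac{1}{1977}} = \frac{1}{\frac{88963024}{1977}} = \frac{1977}{88963024} \approx 2.2223 \cdot 10^{-5}$)
$\frac{1}{Z + v{\left(-10,149 \right)}} = \frac{1}{\frac{1977}{88963024} - 10 \left(149 - 10\right)} = \frac{1}{\frac{1977}{88963024} - 1390} = \frac{1}{- \frac{123658601383}{88963024}} = - \frac{88963024}{123658601383}$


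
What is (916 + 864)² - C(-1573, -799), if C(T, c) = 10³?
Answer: 3167400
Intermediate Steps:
C(T, c) = 1000
(916 + 864)² - C(-1573, -799) = (916 + 864)² - 1*1000 = 1780² - 1000 = 3168400 - 1000 = 3167400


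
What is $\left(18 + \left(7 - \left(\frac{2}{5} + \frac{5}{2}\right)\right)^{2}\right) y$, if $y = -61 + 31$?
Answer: $- \frac{10443}{10} \approx -1044.3$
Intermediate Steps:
$y = -30$
$\left(18 + \left(7 - \left(\frac{2}{5} + \frac{5}{2}\right)\right)^{2}\right) y = \left(18 + \left(7 - \left(\frac{2}{5} + \frac{5}{2}\right)\right)^{2}\right) \left(-30\right) = \left(18 + \left(7 - \frac{29}{10}\right)^{2}\right) \left(-30\right) = \left(18 + \left(\frac{41}{10}\right)^{2}\right) \left(-30\right) = \left(18 + \frac{1681}{100}\right) \left(-30\right) = \frac{3481}{100} \left(-30\right) = - \frac{10443}{10}$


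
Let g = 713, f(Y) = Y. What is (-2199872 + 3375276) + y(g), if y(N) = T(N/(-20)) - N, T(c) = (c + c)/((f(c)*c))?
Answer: 837554643/713 ≈ 1.1747e+6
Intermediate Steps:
T(c) = 2/c (T(c) = (c + c)/((c*c)) = (2*c)/(c**2) = (2*c)/c**2 = 2/c)
y(N) = -N - 40/N (y(N) = 2/((N/(-20))) - N = 2/((N*(-1/20))) - N = 2/((-N/20)) - N = 2*(-20/N) - N = -40/N - N = -N - 40/N)
(-2199872 + 3375276) + y(g) = (-2199872 + 3375276) + (-1*713 - 40/713) = 1175404 + (-713 - 40*1/713) = 1175404 + (-713 - 40/713) = 1175404 - 508409/713 = 837554643/713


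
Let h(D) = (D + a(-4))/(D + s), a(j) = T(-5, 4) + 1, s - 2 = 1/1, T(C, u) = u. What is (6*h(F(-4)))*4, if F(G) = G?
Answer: -24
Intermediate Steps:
s = 3 (s = 2 + 1/1 = 2 + 1 = 3)
a(j) = 5 (a(j) = 4 + 1 = 5)
h(D) = (5 + D)/(3 + D) (h(D) = (D + 5)/(D + 3) = (5 + D)/(3 + D))
(6*h(F(-4)))*4 = (6*((5 - 4)/(3 - 4)))*4 = (6*(1/(-1)))*4 = (6*(-1*1))*4 = (6*(-1))*4 = -6*4 = -24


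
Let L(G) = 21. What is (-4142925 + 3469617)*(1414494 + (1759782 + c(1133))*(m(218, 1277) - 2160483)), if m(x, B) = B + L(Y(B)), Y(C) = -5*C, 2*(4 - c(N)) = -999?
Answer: 2559096006325125138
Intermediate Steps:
c(N) = 1007/2 (c(N) = 4 - 1/2*(-999) = 4 + 999/2 = 1007/2)
m(x, B) = 21 + B (m(x, B) = B + 21 = 21 + B)
(-4142925 + 3469617)*(1414494 + (1759782 + c(1133))*(m(218, 1277) - 2160483)) = (-4142925 + 3469617)*(1414494 + (1759782 + 1007/2)*((21 + 1277) - 2160483)) = -673308*(1414494 + 3520571*(1298 - 2160483)/2) = -673308*(1414494 + (3520571/2)*(-2159185)) = -673308*(1414494 - 7601564094635/2) = -673308*(-7601561265647/2) = 2559096006325125138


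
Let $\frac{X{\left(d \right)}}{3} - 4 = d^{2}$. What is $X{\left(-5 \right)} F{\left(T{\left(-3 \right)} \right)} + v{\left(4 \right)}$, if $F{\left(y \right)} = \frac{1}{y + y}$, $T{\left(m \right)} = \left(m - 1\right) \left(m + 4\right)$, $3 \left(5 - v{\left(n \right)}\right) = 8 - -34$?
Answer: $- \frac{159}{8} \approx -19.875$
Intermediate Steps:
$X{\left(d \right)} = 12 + 3 d^{2}$
$v{\left(n \right)} = -9$ ($v{\left(n \right)} = 5 - \frac{8 - -34}{3} = 5 - \frac{8 + 34}{3} = 5 - 14 = -9$)
$T{\left(m \right)} = \left(-1 + m\right) \left(4 + m\right)$
$F{\left(y \right)} = \frac{1}{2 y}$
$X{\left(-5 \right)} F{\left(T{\left(-3 \right)} \right)} + v{\left(4 \right)} = \left(12 + 3 \left(-5\right)^{2}\right) \frac{1}{2 \left(-4 + \left(-3\right)^{2} + 3 \left(-3\right)\right)} - 9 = \left(12 + 3 \cdot 25\right) \frac{1}{2 \left(-4 + 9 - 9\right)} - 9 = \left(12 + 75\right) \frac{1}{2 \left(-4\right)} - 9 = 87 \cdot \frac{1}{2} \left(- \frac{1}{4}\right) - 9 = 87 \left(- \frac{1}{8}\right) - 9 = - \frac{87}{8} - 9 = - \frac{159}{8}$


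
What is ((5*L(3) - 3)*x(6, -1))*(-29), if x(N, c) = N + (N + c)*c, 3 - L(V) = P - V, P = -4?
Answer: -1363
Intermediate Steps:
L(V) = 7 + V (L(V) = 3 - (-4 - V) = 3 + (4 + V) = 7 + V)
x(N, c) = N + c*(N + c)
((5*L(3) - 3)*x(6, -1))*(-29) = ((5*(7 + 3) - 3)*(6 + (-1)² + 6*(-1)))*(-29) = ((5*10 - 3)*(6 + 1 - 6))*(-29) = ((50 - 3)*1)*(-29) = (47*1)*(-29) = 47*(-29) = -1363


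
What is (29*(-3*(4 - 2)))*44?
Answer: -7656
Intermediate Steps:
(29*(-3*(4 - 2)))*44 = (29*(-3*2))*44 = (29*(-6))*44 = -174*44 = -7656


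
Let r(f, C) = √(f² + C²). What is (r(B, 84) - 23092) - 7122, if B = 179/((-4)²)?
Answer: -30214 + √1838377/16 ≈ -30129.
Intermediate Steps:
B = 179/16 ≈ 11.188
r(f, C) = √(C² + f²)
(r(B, 84) - 23092) - 7122 = (√(84² + (179/16)²) - 23092) - 7122 = (√(7056 + 32041/256) - 23092) - 7122 = (√(1838377/256) - 23092) - 7122 = (√1838377/16 - 23092) - 7122 = (-23092 + √1838377/16) - 7122 = -30214 + √1838377/16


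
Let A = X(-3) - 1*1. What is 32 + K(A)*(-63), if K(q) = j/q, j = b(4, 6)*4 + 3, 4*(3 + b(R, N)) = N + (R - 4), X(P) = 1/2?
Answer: -346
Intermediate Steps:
X(P) = ½
A = -½ (A = ½ - 1*1 = ½ - 1 = -½ ≈ -0.50000)
b(R, N) = -4 + N/4 + R/4 (b(R, N) = -3 + (N + (R - 4))/4 = -3 + (N + (-4 + R))/4 = -3 + (-4 + N + R)/4 = -3 + (-1 + N/4 + R/4) = -4 + N/4 + R/4)
j = -3 (j = (-4 + (¼)*6 + (¼)*4)*4 + 3 = (-4 + 3/2 + 1)*4 + 3 = -3/2*4 + 3 = -6 + 3 = -3)
K(q) = -3/q
32 + K(A)*(-63) = 32 - 3/(-½)*(-63) = 32 - 3*(-2)*(-63) = 32 + 6*(-63) = 32 - 378 = -346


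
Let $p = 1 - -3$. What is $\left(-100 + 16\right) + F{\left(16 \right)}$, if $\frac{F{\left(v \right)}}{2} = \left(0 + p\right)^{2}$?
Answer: $-52$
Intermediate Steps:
$p = 4$ ($p = 1 + 3 = 4$)
$F{\left(v \right)} = 32$ ($F{\left(v \right)} = 2 \left(0 + 4\right)^{2} = 2 \cdot 4^{2} = 2 \cdot 16 = 32$)
$\left(-100 + 16\right) + F{\left(16 \right)} = \left(-100 + 16\right) + 32 = -84 + 32 = -52$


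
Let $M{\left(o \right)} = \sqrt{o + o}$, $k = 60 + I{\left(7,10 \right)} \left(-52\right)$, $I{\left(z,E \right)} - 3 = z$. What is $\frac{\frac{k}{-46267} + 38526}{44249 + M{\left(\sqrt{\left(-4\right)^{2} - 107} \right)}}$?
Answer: $\frac{1782482902}{46267 \left(44249 + \sqrt{2} \sqrt[4]{91} \sqrt{i}\right)} \approx 0.8706 - 6.0764 \cdot 10^{-5} i$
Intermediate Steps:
$I{\left(z,E \right)} = 3 + z$
$k = -460$ ($k = 60 + \left(3 + 7\right) \left(-52\right) = 60 + 10 \left(-52\right) = 60 - 520 = -460$)
$M{\left(o \right)} = \sqrt{2} \sqrt{o}$ ($M{\left(o \right)} = \sqrt{2 o} = \sqrt{2} \sqrt{o}$)
$\frac{\frac{k}{-46267} + 38526}{44249 + M{\left(\sqrt{\left(-4\right)^{2} - 107} \right)}} = \frac{- \frac{460}{-46267} + 38526}{44249 + \sqrt{2} \sqrt{\sqrt{\left(-4\right)^{2} - 107}}} = \frac{\left(-460\right) \left(- \frac{1}{46267}\right) + 38526}{44249 + \sqrt{2} \sqrt{\sqrt{16 - 107}}} = \frac{\frac{460}{46267} + 38526}{44249 + \sqrt{2} \sqrt{\sqrt{-91}}} = \frac{1782482902}{46267 \left(44249 + \sqrt{2} \sqrt{i \sqrt{91}}\right)} = \frac{1782482902}{46267 \left(44249 + \sqrt{2} \sqrt[4]{91} \sqrt{i}\right)}$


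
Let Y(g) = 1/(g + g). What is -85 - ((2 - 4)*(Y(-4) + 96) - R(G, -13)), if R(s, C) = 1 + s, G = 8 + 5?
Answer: 483/4 ≈ 120.75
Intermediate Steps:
G = 13
Y(g) = 1/(2*g)
-85 - ((2 - 4)*(Y(-4) + 96) - R(G, -13)) = -85 - ((2 - 4)*((1/2)/(-4) + 96) - (1 + 13)) = -85 - (-2*((1/2)*(-1/4) + 96) - 1*14) = -85 - (-2*(-1/8 + 96) - 14) = -85 - (-2*767/8 - 14) = -85 - (-767/4 - 14) = -85 - 1*(-823/4) = -85 + 823/4 = 483/4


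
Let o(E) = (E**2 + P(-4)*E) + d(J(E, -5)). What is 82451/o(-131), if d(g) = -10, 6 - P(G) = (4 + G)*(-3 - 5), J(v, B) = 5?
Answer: 82451/16365 ≈ 5.0383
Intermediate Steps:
P(G) = 38 + 8*G (P(G) = 6 - (4 + G)*(-3 - 5) = 6 - (4 + G)*(-8) = 6 - (-32 - 8*G) = 6 + (32 + 8*G) = 38 + 8*G)
o(E) = -10 + E**2 + 6*E (o(E) = (E**2 + (38 + 8*(-4))*E) - 10 = (E**2 + (38 - 32)*E) - 10 = (E**2 + 6*E) - 10 = -10 + E**2 + 6*E)
82451/o(-131) = 82451/(-10 + (-131)**2 + 6*(-131)) = 82451/(-10 + 17161 - 786) = 82451/16365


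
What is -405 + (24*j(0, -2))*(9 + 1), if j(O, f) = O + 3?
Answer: 315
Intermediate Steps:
j(O, f) = 3 + O
-405 + (24*j(0, -2))*(9 + 1) = -405 + (24*(3 + 0))*(9 + 1) = -405 + (24*3)*10 = -405 + 72*10 = -405 + 720 = 315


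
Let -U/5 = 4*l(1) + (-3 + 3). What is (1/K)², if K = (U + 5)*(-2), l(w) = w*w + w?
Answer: 1/4900 ≈ 0.00020408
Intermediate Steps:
l(w) = w + w² (l(w) = w² + w = w + w²)
U = -40 (U = -5*(4*(1*(1 + 1)) + (-3 + 3)) = -5*(4*(1*2) + 0) = -5*(4*2 + 0) = -5*(8 + 0) = -5*8 = -40)
K = 70 (K = (-40 + 5)*(-2) = -35*(-2) = 70)
(1/K)² = (1/70)² = 1/4900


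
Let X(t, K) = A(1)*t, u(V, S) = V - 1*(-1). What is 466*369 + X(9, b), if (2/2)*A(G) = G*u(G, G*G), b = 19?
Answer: 171972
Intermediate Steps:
u(V, S) = 1 + V (u(V, S) = V + 1 = 1 + V)
A(G) = G*(1 + G)
X(t, K) = 2*t (X(t, K) = (1*(1 + 1))*t = (1*2)*t = 2*t)
466*369 + X(9, b) = 466*369 + 2*9 = 171954 + 18 = 171972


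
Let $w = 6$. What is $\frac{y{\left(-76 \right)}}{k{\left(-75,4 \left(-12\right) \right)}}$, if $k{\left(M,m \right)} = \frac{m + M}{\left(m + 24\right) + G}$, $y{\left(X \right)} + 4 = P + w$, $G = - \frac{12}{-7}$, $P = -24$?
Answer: $- \frac{1144}{287} \approx -3.9861$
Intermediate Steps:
$G = \frac{12}{7}$ ($G = \left(-12\right) \left(- \frac{1}{7}\right) = \frac{12}{7} \approx 1.7143$)
$y{\left(X \right)} = -22$ ($y{\left(X \right)} = -4 + \left(-24 + 6\right) = -4 - 18 = -22$)
$k{\left(M,m \right)} = \frac{M + m}{\frac{180}{7} + m}$ ($k{\left(M,m \right)} = \frac{m + M}{\left(m + 24\right) + \frac{12}{7}} = \frac{M + m}{\left(24 + m\right) + \frac{12}{7}} = \frac{M + m}{\frac{180}{7} + m}$)
$\frac{y{\left(-76 \right)}}{k{\left(-75,4 \left(-12\right) \right)}} = - \frac{22}{7 \frac{1}{180 + 7 \cdot 4 \left(-12\right)} \left(-75 + 4 \left(-12\right)\right)} = - \frac{22}{7 \frac{1}{180 + 7 \left(-48\right)} \left(-75 - 48\right)} = - \frac{22}{7 \frac{1}{180 - 336} \left(-123\right)} = - \frac{22}{7 \frac{1}{-156} \left(-123\right)} = - \frac{22}{7 \left(- \frac{1}{156}\right) \left(-123\right)} = - \frac{22}{\frac{287}{52}} = \left(-22\right) \frac{52}{287} = - \frac{1144}{287}$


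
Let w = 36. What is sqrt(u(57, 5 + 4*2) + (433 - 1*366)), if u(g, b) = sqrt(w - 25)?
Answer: sqrt(67 + sqrt(11)) ≈ 8.3855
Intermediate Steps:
u(g, b) = sqrt(11) (u(g, b) = sqrt(36 - 25) = sqrt(11))
sqrt(u(57, 5 + 4*2) + (433 - 1*366)) = sqrt(sqrt(11) + (433 - 1*366)) = sqrt(sqrt(11) + (433 - 366)) = sqrt(sqrt(11) + 67) = sqrt(67 + sqrt(11))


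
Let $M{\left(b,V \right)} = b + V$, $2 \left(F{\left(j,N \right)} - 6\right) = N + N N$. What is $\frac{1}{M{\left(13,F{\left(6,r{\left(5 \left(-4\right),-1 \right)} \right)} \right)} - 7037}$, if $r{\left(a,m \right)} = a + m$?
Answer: $- \frac{1}{6808} \approx -0.00014689$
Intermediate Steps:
$F{\left(j,N \right)} = 6 + \frac{N}{2} + \frac{N^{2}}{2}$ ($F{\left(j,N \right)} = 6 + \frac{N + N N}{2} = 6 + \frac{N + N^{2}}{2} = 6 + \left(\frac{N}{2} + \frac{N^{2}}{2}\right) = 6 + \frac{N}{2} + \frac{N^{2}}{2}$)
$M{\left(b,V \right)} = V + b$
$\frac{1}{M{\left(13,F{\left(6,r{\left(5 \left(-4\right),-1 \right)} \right)} \right)} - 7037} = \frac{1}{\left(\left(6 + \frac{5 \left(-4\right) - 1}{2} + \frac{\left(5 \left(-4\right) - 1\right)^{2}}{2}\right) + 13\right) - 7037} = \frac{1}{\left(\left(6 + \frac{-20 - 1}{2} + \frac{\left(-20 - 1\right)^{2}}{2}\right) + 13\right) - 7037} = \frac{1}{\left(\left(6 + \frac{1}{2} \left(-21\right) + \frac{\left(-21\right)^{2}}{2}\right) + 13\right) - 7037} = \frac{1}{\left(\left(6 - \frac{21}{2} + \frac{1}{2} \cdot 441\right) + 13\right) - 7037} = \frac{1}{\left(\left(6 - \frac{21}{2} + \frac{441}{2}\right) + 13\right) - 7037} = \frac{1}{\left(216 + 13\right) - 7037} = \frac{1}{229 - 7037} = \frac{1}{-6808} = - \frac{1}{6808}$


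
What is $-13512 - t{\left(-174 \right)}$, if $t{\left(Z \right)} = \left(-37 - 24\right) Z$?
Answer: $-24126$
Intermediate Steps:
$t{\left(Z \right)} = - 61 Z$ ($t{\left(Z \right)} = \left(-37 - 24\right) Z = - 61 Z$)
$-13512 - t{\left(-174 \right)} = -13512 - \left(-61\right) \left(-174\right) = -13512 - 10614 = -24126$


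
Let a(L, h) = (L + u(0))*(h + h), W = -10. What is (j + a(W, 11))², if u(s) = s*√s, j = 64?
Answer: 24336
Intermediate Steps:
u(s) = s^(3/2)
a(L, h) = 2*L*h (a(L, h) = (L + 0^(3/2))*(h + h) = (L + 0)*(2*h) = L*(2*h) = 2*L*h)
(j + a(W, 11))² = (64 + 2*(-10)*11)² = (64 - 220)² = (-156)² = 24336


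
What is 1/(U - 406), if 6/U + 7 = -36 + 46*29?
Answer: -1291/524140 ≈ -0.0024631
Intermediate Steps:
U = 6/1291 (U = 6/(-7 + (-36 + 46*29)) = 6/(-7 + (-36 + 1334)) = 6/(-7 + 1298) = 6/1291 ≈ 0.0046476)
1/(U - 406) = 1/(6/1291 - 406) = 1/(-524140/1291) = -1291/524140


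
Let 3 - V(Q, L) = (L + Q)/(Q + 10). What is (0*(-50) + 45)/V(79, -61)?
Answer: 1335/83 ≈ 16.084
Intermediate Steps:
V(Q, L) = 3 - (L + Q)/(10 + Q) (V(Q, L) = 3 - (L + Q)/(Q + 10) = 3 - (L + Q)/(10 + Q))
(0*(-50) + 45)/V(79, -61) = (0*(-50) + 45)/(((30 - 1*(-61) + 2*79)/(10 + 79))) = (0 + 45)/(((30 + 61 + 158)/89)) = 45/(((1/89)*249)) = 45/(249/89) = 45*(89/249) = 1335/83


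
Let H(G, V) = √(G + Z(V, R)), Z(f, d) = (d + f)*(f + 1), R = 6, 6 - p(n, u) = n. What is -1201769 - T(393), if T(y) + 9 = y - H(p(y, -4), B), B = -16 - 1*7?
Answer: -1202153 + I*√13 ≈ -1.2022e+6 + 3.6056*I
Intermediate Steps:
p(n, u) = 6 - n
Z(f, d) = (1 + f)*(d + f) (Z(f, d) = (d + f)*(1 + f) = (1 + f)*(d + f))
B = -23 (B = -16 - 7 = -23)
H(G, V) = √(6 + G + V² + 7*V) (H(G, V) = √(G + (6 + V + V² + 6*V)) = √(G + (6 + V² + 7*V)) = √(6 + G + V² + 7*V))
T(y) = -9 + y - √(380 - y) (T(y) = -9 + (y - √(6 + (6 - y) + (-23)² + 7*(-23))) = -9 + (y - √(6 + (6 - y) + 529 - 161)) = -9 + (y - √(380 - y)) = -9 + y - √(380 - y))
-1201769 - T(393) = -1201769 - (-9 + 393 - √(380 - 1*393)) = -1201769 - (-9 + 393 - √(380 - 393)) = -1201769 - (-9 + 393 - √(-13)) = -1201769 - (-9 + 393 - I*√13) = -1201769 - (384 - I*√13) = -1201769 + (-384 + I*√13) = -1202153 + I*√13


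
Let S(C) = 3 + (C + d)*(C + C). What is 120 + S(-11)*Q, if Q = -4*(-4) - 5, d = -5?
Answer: 4025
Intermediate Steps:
S(C) = 3 + 2*C*(-5 + C) (S(C) = 3 + (C - 5)*(C + C) = 3 + (-5 + C)*(2*C) = 3 + 2*C*(-5 + C))
Q = 11 (Q = 16 - 5 = 11)
120 + S(-11)*Q = 120 + (3 - 10*(-11) + 2*(-11)**2)*11 = 120 + (3 + 110 + 2*121)*11 = 120 + (3 + 110 + 242)*11 = 120 + 355*11 = 120 + 3905 = 4025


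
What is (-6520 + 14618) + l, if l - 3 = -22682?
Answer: -14581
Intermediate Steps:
l = -22679 (l = 3 - 22682 = -22679)
(-6520 + 14618) + l = (-6520 + 14618) - 22679 = 8098 - 22679 = -14581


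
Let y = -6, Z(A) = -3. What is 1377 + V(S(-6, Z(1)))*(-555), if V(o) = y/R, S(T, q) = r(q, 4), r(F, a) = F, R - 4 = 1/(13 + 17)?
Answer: 266517/121 ≈ 2202.6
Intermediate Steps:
R = 121/30 (R = 4 + 1/(13 + 17) = 4 + 1/30 = 121/30 ≈ 4.0333)
S(T, q) = q
V(o) = -180/121 (V(o) = -6/121/30 = -6*30/121 = -180/121)
1377 + V(S(-6, Z(1)))*(-555) = 1377 - 180/121*(-555) = 1377 + 99900/121 = 266517/121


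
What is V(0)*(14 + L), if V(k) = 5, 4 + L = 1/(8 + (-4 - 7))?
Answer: 145/3 ≈ 48.333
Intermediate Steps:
L = -13/3 (L = -4 + 1/(8 + (-4 - 7)) = -4 + 1/(8 - 11) = -4 + 1/(-3) = -4 - ⅓ = -13/3 ≈ -4.3333)
V(0)*(14 + L) = 5*(14 - 13/3) = 5*(29/3) = 145/3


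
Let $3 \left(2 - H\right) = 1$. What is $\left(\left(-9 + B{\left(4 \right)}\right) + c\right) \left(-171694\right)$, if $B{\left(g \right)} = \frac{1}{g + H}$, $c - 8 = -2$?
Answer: $\frac{8241312}{17} \approx 4.8478 \cdot 10^{5}$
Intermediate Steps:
$H = \frac{5}{3}$ ($H = 2 - \frac{1}{3} = \frac{5}{3} \approx 1.6667$)
$c = 6$ ($c = 8 - 2 = 6$)
$B{\left(g \right)} = \frac{1}{\frac{5}{3} + g}$ ($B{\left(g \right)} = \frac{1}{g + \frac{5}{3}} = \frac{1}{\frac{5}{3} + g}$)
$\left(\left(-9 + B{\left(4 \right)}\right) + c\right) \left(-171694\right) = \left(\left(-9 + \frac{3}{5 + 3 \cdot 4}\right) + 6\right) \left(-171694\right) = \left(\left(-9 + \frac{3}{5 + 12}\right) + 6\right) \left(-171694\right) = \left(\left(-9 + \frac{3}{17}\right) + 6\right) \left(-171694\right) = \left(- \frac{150}{17} + 6\right) \left(-171694\right) = \left(- \frac{48}{17}\right) \left(-171694\right) = \frac{8241312}{17}$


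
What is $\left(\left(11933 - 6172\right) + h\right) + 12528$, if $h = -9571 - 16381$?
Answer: $-7663$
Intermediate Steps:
$h = -25952$
$\left(\left(11933 - 6172\right) + h\right) + 12528 = \left(\left(11933 - 6172\right) - 25952\right) + 12528 = \left(5761 - 25952\right) + 12528 = -20191 + 12528 = -7663$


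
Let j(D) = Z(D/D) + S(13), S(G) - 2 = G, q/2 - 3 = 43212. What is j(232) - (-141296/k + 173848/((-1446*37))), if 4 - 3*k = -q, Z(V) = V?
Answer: 27923875924/1156097967 ≈ 24.154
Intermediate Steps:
q = 86430 (q = 6 + 2*43212 = 6 + 86424 = 86430)
S(G) = 2 + G
k = 86434/3 (k = 4/3 - (-1)*86430/3 = 4/3 - ⅓*(-86430) = 4/3 + 28810 = 86434/3 ≈ 28811.)
j(D) = 16 (j(D) = D/D + (2 + 13) = 1 + 15 = 16)
j(232) - (-141296/k + 173848/((-1446*37))) = 16 - (-141296/86434/3 + 173848/((-1446*37))) = 16 - (-141296*3/86434 + 173848/(-53502)) = 16 - (-211944/43217 + 173848*(-1/53502)) = 16 - (-211944/43217 - 86924/26751) = 16 - 1*(-9426308452/1156097967) = 16 + 9426308452/1156097967 = 27923875924/1156097967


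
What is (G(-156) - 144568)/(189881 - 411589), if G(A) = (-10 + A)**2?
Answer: 29253/55427 ≈ 0.52777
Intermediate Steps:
(G(-156) - 144568)/(189881 - 411589) = ((-10 - 156)**2 - 144568)/(189881 - 411589) = ((-166)**2 - 144568)/(-221708) = (27556 - 144568)*(-1/221708) = -117012*(-1/221708) = 29253/55427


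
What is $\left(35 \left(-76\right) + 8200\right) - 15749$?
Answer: $-10209$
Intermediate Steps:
$\left(35 \left(-76\right) + 8200\right) - 15749 = \left(-2660 + 8200\right) - 15749 = 5540 - 15749 = -10209$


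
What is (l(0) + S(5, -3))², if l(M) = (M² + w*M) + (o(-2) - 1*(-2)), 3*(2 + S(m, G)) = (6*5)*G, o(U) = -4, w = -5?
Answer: 1156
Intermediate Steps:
S(m, G) = -2 + 10*G (S(m, G) = -2 + ((6*5)*G)/3 = -2 + (30*G)/3 = -2 + 10*G)
l(M) = -2 + M² - 5*M (l(M) = (M² - 5*M) + (-4 - 1*(-2)) = (M² - 5*M) + (-4 + 2) = (M² - 5*M) - 2 = -2 + M² - 5*M)
(l(0) + S(5, -3))² = ((-2 + 0² - 5*0) + (-2 + 10*(-3)))² = ((-2 + 0 + 0) + (-2 - 30))² = (-2 - 32)² = (-34)² = 1156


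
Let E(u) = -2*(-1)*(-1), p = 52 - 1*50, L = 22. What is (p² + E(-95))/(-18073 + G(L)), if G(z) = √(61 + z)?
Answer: -18073/163316623 - √83/163316623 ≈ -0.00011072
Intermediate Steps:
p = 2 (p = 52 - 50 = 2)
E(u) = -2 (E(u) = 2*(-1) = -2)
(p² + E(-95))/(-18073 + G(L)) = (2² - 2)/(-18073 + √(61 + 22)) = (4 - 2)/(-18073 + √83) = 2/(-18073 + √83)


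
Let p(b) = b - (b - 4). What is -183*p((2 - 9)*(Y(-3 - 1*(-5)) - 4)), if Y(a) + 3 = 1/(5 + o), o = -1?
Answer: -732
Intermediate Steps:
Y(a) = -11/4 (Y(a) = -3 + 1/(5 - 1) = -3 + 1/4 = -11/4)
p(b) = 4 (p(b) = b - (-4 + b) = b + (4 - b) = 4)
-183*p((2 - 9)*(Y(-3 - 1*(-5)) - 4)) = -183*4 = -732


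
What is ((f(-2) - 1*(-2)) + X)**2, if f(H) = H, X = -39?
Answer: 1521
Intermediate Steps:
((f(-2) - 1*(-2)) + X)**2 = ((-2 - 1*(-2)) - 39)**2 = ((-2 + 2) - 39)**2 = (0 - 39)**2 = (-39)**2 = 1521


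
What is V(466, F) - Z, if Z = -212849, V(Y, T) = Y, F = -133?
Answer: 213315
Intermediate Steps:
V(466, F) - Z = 466 - 1*(-212849) = 466 + 212849 = 213315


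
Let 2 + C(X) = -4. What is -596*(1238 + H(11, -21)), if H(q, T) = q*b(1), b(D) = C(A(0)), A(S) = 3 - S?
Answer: -698512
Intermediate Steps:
C(X) = -6 (C(X) = -2 - 4 = -6)
b(D) = -6
H(q, T) = -6*q (H(q, T) = q*(-6) = -6*q)
-596*(1238 + H(11, -21)) = -596*(1238 - 6*11) = -596*(1238 - 66) = -596*1172 = -698512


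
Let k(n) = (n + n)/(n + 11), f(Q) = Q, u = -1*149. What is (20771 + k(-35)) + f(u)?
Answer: 247499/12 ≈ 20625.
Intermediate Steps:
u = -149
k(n) = 2*n/(11 + n) (k(n) = (2*n)/(11 + n) = 2*n/(11 + n))
(20771 + k(-35)) + f(u) = (20771 + 2*(-35)/(11 - 35)) - 149 = (20771 + 2*(-35)/(-24)) - 149 = (20771 + 2*(-35)*(-1/24)) - 149 = (20771 + 35/12) - 149 = 249287/12 - 149 = 247499/12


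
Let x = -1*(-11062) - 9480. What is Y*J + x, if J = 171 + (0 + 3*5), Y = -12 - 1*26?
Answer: -5486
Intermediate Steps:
Y = -38 (Y = -12 - 26 = -38)
J = 186 (J = 171 + (0 + 15) = 171 + 15 = 186)
x = 1582 (x = 11062 - 9480 = 1582)
Y*J + x = -38*186 + 1582 = -7068 + 1582 = -5486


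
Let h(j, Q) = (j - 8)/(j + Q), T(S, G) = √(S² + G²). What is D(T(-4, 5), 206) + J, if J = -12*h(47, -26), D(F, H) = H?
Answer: 1286/7 ≈ 183.71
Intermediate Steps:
T(S, G) = √(G² + S²)
h(j, Q) = (-8 + j)/(Q + j)
J = -156/7 (J = -12*(-8 + 47)/(-26 + 47) = -12*39/21 = -4*39/7 = -12*13/7 = -156/7 ≈ -22.286)
D(T(-4, 5), 206) + J = 206 - 156/7 = 1286/7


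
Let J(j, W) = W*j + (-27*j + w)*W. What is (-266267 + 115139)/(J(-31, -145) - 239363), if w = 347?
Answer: 4198/11293 ≈ 0.37173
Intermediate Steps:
J(j, W) = W*j + W*(347 - 27*j) (J(j, W) = W*j + (-27*j + 347)*W = W*j + (347 - 27*j)*W = W*j + W*(347 - 27*j))
(-266267 + 115139)/(J(-31, -145) - 239363) = (-266267 + 115139)/(-145*(347 - 26*(-31)) - 239363) = -151128/(-145*(347 + 806) - 239363) = -151128/(-145*1153 - 239363) = -151128/(-167185 - 239363) = -151128/(-406548) = -151128*(-1/406548) = 4198/11293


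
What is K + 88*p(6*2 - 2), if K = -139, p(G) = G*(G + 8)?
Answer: 15701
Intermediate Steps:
p(G) = G*(8 + G)
K + 88*p(6*2 - 2) = -139 + 88*((6*2 - 2)*(8 + (6*2 - 2))) = -139 + 88*((12 - 2)*(8 + (12 - 2))) = -139 + 88*(10*(8 + 10)) = -139 + 88*(10*18) = -139 + 88*180 = -139 + 15840 = 15701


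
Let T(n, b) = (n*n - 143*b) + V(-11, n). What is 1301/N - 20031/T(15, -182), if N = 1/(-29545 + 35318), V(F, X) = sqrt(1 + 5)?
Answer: 5175716861007854/689114995 + 20031*sqrt(6)/689114995 ≈ 7.5107e+6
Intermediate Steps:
V(F, X) = sqrt(6)
N = 1/5773 ≈ 0.00017322
T(n, b) = sqrt(6) + n**2 - 143*b (T(n, b) = (n*n - 143*b) + sqrt(6) = (n**2 - 143*b) + sqrt(6) = sqrt(6) + n**2 - 143*b)
1301/N - 20031/T(15, -182) = 1301/(1/5773) - 20031/(sqrt(6) + 15**2 - 143*(-182)) = 1301*5773 - 20031/(sqrt(6) + 225 + 26026) = 7510673 - 20031/(26251 + sqrt(6))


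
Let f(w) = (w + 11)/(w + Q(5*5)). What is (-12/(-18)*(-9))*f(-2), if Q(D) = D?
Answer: -54/23 ≈ -2.3478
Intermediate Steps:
f(w) = (11 + w)/(25 + w) (f(w) = (w + 11)/(w + 5*5) = (11 + w)/(w + 25) = (11 + w)/(25 + w))
(-12/(-18)*(-9))*f(-2) = (-12/(-18)*(-9))*((11 - 2)/(25 - 2)) = (-12*(-1/18)*(-9))*(9/23) = ((⅔)*(-9))*((1/23)*9) = -6*9/23 = -54/23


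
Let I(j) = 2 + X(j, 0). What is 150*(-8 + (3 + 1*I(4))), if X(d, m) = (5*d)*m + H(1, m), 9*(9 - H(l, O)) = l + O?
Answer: 2650/3 ≈ 883.33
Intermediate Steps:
H(l, O) = 9 - O/9 - l/9 (H(l, O) = 9 - (l + O)/9 = 9 - (O + l)/9 = 9 + (-O/9 - l/9) = 9 - O/9 - l/9)
X(d, m) = 80/9 - m/9 + 5*d*m (X(d, m) = (5*d)*m + (9 - m/9 - 1/9*1) = 5*d*m + (9 - m/9 - 1/9) = 5*d*m + (80/9 - m/9) = 80/9 - m/9 + 5*d*m)
I(j) = 98/9 (I(j) = 2 + (80/9 - 1/9*0 + 5*j*0) = 2 + (80/9 + 0 + 0) = 2 + 80/9 = 98/9)
150*(-8 + (3 + 1*I(4))) = 150*(-8 + (3 + 1*(98/9))) = 150*(-8 + (3 + 98/9)) = 150*(-8 + 125/9) = 150*(53/9) = 2650/3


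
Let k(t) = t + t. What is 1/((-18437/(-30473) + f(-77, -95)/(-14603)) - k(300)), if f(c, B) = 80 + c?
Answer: -444997219/266729187308 ≈ -0.0016683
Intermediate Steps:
k(t) = 2*t
1/((-18437/(-30473) + f(-77, -95)/(-14603)) - k(300)) = 1/((-18437/(-30473) + (80 - 77)/(-14603)) - 2*300) = 1/((-18437*(-1/30473) + 3*(-1/14603)) - 1*600) = 1/((18437/30473 - 3/14603) - 600) = 1/(269144092/444997219 - 600) = 1/(-266729187308/444997219) = -444997219/266729187308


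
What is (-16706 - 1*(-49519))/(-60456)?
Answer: -2983/5496 ≈ -0.54276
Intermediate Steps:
(-16706 - 1*(-49519))/(-60456) = (-16706 + 49519)*(-1/60456) = 32813*(-1/60456) = -2983/5496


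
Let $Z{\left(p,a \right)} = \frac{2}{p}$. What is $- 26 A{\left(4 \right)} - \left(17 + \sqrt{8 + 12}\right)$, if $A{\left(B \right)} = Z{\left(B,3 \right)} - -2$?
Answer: $-82 - 2 \sqrt{5} \approx -86.472$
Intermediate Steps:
$A{\left(B \right)} = 2 + \frac{2}{B}$ ($A{\left(B \right)} = \frac{2}{B} - -2 = \frac{2}{B} + 2 = 2 + \frac{2}{B}$)
$- 26 A{\left(4 \right)} - \left(17 + \sqrt{8 + 12}\right) = - 26 \left(2 + \frac{2}{4}\right) - \left(17 + \sqrt{8 + 12}\right) = - 26 \left(2 + 2 \cdot \frac{1}{4}\right) - \left(17 + \sqrt{20}\right) = - 26 \left(2 + \frac{1}{2}\right) - \left(17 + 2 \sqrt{5}\right) = \left(-26\right) \frac{5}{2} - \left(17 + 2 \sqrt{5}\right) = -65 - \left(17 + 2 \sqrt{5}\right) = -82 - 2 \sqrt{5}$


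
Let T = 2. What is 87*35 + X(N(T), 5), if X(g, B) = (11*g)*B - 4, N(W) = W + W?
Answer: 3261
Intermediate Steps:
N(W) = 2*W
X(g, B) = -4 + 11*B*g (X(g, B) = 11*B*g - 4 = -4 + 11*B*g)
87*35 + X(N(T), 5) = 87*35 + (-4 + 11*5*(2*2)) = 3045 + (-4 + 11*5*4) = 3045 + (-4 + 220) = 3045 + 216 = 3261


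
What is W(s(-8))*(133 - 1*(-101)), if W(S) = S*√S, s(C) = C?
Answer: -3744*I*√2 ≈ -5294.8*I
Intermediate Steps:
W(S) = S^(3/2)
W(s(-8))*(133 - 1*(-101)) = (-8)^(3/2)*(133 - 1*(-101)) = (-16*I*√2)*(133 + 101) = -16*I*√2*234 = -3744*I*√2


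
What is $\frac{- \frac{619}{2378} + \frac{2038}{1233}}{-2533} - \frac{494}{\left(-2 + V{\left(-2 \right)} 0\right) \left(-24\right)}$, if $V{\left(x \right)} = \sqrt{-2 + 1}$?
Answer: $- \frac{305758837577}{29707773768} \approx -10.292$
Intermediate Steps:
$V{\left(x \right)} = i$ ($V{\left(x \right)} = \sqrt{-1} = i$)
$\frac{- \frac{619}{2378} + \frac{2038}{1233}}{-2533} - \frac{494}{\left(-2 + V{\left(-2 \right)} 0\right) \left(-24\right)} = \frac{- \frac{619}{2378} + \frac{2038}{1233}}{-2533} - \frac{494}{\left(-2 + i 0\right) \left(-24\right)} = \left(\left(-619\right) \frac{1}{2378} + 2038 \cdot \frac{1}{1233}\right) \left(- \frac{1}{2533}\right) - \frac{494}{\left(-2 + 0\right) \left(-24\right)} = \left(- \frac{619}{2378} + \frac{2038}{1233}\right) \left(- \frac{1}{2533}\right) - \frac{494}{\left(-2\right) \left(-24\right)} = \frac{4083137}{2932074} \left(- \frac{1}{2533}\right) - \frac{494}{48} = - \frac{4083137}{7426943442} - \frac{247}{24} = - \frac{305758837577}{29707773768}$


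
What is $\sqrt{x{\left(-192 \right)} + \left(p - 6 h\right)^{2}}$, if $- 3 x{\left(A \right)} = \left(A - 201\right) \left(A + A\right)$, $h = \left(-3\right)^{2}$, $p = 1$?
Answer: $i \sqrt{47495} \approx 217.93 i$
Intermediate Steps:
$h = 9$
$x{\left(A \right)} = - \frac{2 A \left(-201 + A\right)}{3}$ ($x{\left(A \right)} = - \frac{\left(A - 201\right) \left(A + A\right)}{3} = - \frac{\left(-201 + A\right) 2 A}{3} = - \frac{2 A \left(-201 + A\right)}{3}$)
$\sqrt{x{\left(-192 \right)} + \left(p - 6 h\right)^{2}} = \sqrt{\frac{2}{3} \left(-192\right) \left(201 - -192\right) + \left(1 - 54\right)^{2}} = \sqrt{\frac{2}{3} \left(-192\right) \left(201 + 192\right) + \left(1 - 54\right)^{2}} = \sqrt{\frac{2}{3} \left(-192\right) 393 + \left(-53\right)^{2}} = \sqrt{-50304 + 2809} = \sqrt{-47495} = i \sqrt{47495}$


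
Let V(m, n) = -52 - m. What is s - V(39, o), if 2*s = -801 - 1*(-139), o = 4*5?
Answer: -240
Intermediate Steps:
o = 20
s = -331 (s = (-801 - 1*(-139))/2 = (-801 + 139)/2 = (½)*(-662) = -331)
s - V(39, o) = -331 - (-52 - 1*39) = -331 - (-52 - 39) = -331 - 1*(-91) = -331 + 91 = -240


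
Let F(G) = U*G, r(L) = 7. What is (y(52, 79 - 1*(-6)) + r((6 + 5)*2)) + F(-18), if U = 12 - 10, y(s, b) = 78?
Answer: 49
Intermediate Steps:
U = 2
F(G) = 2*G
(y(52, 79 - 1*(-6)) + r((6 + 5)*2)) + F(-18) = (78 + 7) + 2*(-18) = 85 - 36 = 49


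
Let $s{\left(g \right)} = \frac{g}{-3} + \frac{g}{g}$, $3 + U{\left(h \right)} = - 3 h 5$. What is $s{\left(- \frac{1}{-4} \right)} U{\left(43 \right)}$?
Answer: $-594$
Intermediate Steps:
$U{\left(h \right)} = -3 - 15 h$ ($U{\left(h \right)} = -3 + - 3 h 5 = -3 - 15 h$)
$s{\left(g \right)} = 1 - \frac{g}{3}$ ($s{\left(g \right)} = g \left(- \frac{1}{3}\right) + 1 = - \frac{g}{3} + 1 = 1 - \frac{g}{3}$)
$s{\left(- \frac{1}{-4} \right)} U{\left(43 \right)} = \left(1 - \frac{\left(-1\right) \frac{1}{-4}}{3}\right) \left(-3 - 645\right) = \left(1 - \frac{\left(-1\right) \left(- \frac{1}{4}\right)}{3}\right) \left(-3 - 645\right) = \left(1 - \frac{1}{12}\right) \left(-648\right) = \frac{11}{12} \left(-648\right) = -594$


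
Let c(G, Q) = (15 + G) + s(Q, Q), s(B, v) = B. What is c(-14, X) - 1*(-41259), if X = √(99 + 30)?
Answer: 41260 + √129 ≈ 41271.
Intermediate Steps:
X = √129 ≈ 11.358
c(G, Q) = 15 + G + Q (c(G, Q) = (15 + G) + Q = 15 + G + Q)
c(-14, X) - 1*(-41259) = (15 - 14 + √129) - 1*(-41259) = (1 + √129) + 41259 = 41260 + √129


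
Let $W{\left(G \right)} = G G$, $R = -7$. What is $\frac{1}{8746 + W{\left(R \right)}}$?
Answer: $\frac{1}{8795} \approx 0.0001137$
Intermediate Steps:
$W{\left(G \right)} = G^{2}$
$\frac{1}{8746 + W{\left(R \right)}} = \frac{1}{8746 + \left(-7\right)^{2}} = \frac{1}{8746 + 49} = \frac{1}{8795}$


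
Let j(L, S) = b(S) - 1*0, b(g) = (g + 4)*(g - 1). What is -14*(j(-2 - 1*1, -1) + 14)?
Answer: -112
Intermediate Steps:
b(g) = (-1 + g)*(4 + g) (b(g) = (4 + g)*(-1 + g) = (-1 + g)*(4 + g))
j(L, S) = -4 + S**2 + 3*S (j(L, S) = (-4 + S**2 + 3*S) - 1*0 = (-4 + S**2 + 3*S) + 0 = -4 + S**2 + 3*S)
-14*(j(-2 - 1*1, -1) + 14) = -14*((-4 + (-1)**2 + 3*(-1)) + 14) = -14*((-4 + 1 - 3) + 14) = -14*(-6 + 14) = -14*8 = -112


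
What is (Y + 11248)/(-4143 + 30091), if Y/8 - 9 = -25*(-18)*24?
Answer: 24430/6487 ≈ 3.7660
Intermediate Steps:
Y = 86472 (Y = 72 + 8*(-25*(-18)*24) = 72 + 8*(450*24) = 72 + 8*10800 = 72 + 86400 = 86472)
(Y + 11248)/(-4143 + 30091) = (86472 + 11248)/(-4143 + 30091) = 97720/25948 = 97720*(1/25948) = 24430/6487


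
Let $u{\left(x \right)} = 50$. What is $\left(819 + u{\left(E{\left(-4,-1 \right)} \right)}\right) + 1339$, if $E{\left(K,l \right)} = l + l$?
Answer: $2208$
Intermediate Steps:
$E{\left(K,l \right)} = 2 l$
$\left(819 + u{\left(E{\left(-4,-1 \right)} \right)}\right) + 1339 = \left(819 + 50\right) + 1339 = 869 + 1339 = 2208$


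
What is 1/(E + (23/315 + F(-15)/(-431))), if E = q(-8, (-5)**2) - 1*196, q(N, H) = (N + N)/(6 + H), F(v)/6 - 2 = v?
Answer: -4208715/826011407 ≈ -0.0050952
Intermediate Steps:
F(v) = 12 + 6*v
q(N, H) = 2*N/(6 + H) (q(N, H) = (2*N)/(6 + H) = 2*N/(6 + H))
E = -6092/31 (E = 2*(-8)/(6 + (-5)**2) - 1*196 = 2*(-8)/(6 + 25) - 196 = 2*(-8)/31 - 196 = 2*(-8)*(1/31) - 196 = -16/31 - 196 = -6092/31 ≈ -196.52)
1/(E + (23/315 + F(-15)/(-431))) = 1/(-6092/31 + (23/315 + (12 + 6*(-15))/(-431))) = 1/(-6092/31 + (23*(1/315) + (12 - 90)*(-1/431))) = 1/(-6092/31 + (23/315 - 78*(-1/431))) = 1/(-6092/31 + (23/315 + 78/431)) = 1/(-6092/31 + 34483/135765) = 1/(-826011407/4208715) = -4208715/826011407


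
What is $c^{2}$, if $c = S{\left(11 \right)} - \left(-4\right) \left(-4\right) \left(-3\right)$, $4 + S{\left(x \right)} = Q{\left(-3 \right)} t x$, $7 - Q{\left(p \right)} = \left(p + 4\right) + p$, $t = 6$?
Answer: $407044$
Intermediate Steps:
$Q{\left(p \right)} = 3 - 2 p$ ($Q{\left(p \right)} = 7 - \left(\left(p + 4\right) + p\right) = 7 - \left(\left(4 + p\right) + p\right) = 7 - \left(4 + 2 p\right) = 3 - 2 p$)
$S{\left(x \right)} = -4 + 54 x$ ($S{\left(x \right)} = -4 + \left(3 - -6\right) 6 x = -4 + \left(3 + 6\right) 6 x = -4 + 9 \cdot 6 x = -4 + 54 x$)
$c = 638$ ($c = \left(-4 + 54 \cdot 11\right) - \left(-4\right) \left(-4\right) \left(-3\right) = \left(-4 + 594\right) - 16 \left(-3\right) = 590 - -48 = 590 + 48 = 638$)
$c^{2} = 638^{2} = 407044$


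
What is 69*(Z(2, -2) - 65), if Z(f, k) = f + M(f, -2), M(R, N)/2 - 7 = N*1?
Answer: -3657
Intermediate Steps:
M(R, N) = 14 + 2*N (M(R, N) = 14 + 2*(N*1) = 14 + 2*N)
Z(f, k) = 10 + f (Z(f, k) = f + (14 + 2*(-2)) = f + (14 - 4) = f + 10 = 10 + f)
69*(Z(2, -2) - 65) = 69*((10 + 2) - 65) = 69*(12 - 65) = 69*(-53) = -3657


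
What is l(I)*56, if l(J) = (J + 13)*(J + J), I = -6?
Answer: -4704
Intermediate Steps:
l(J) = 2*J*(13 + J) (l(J) = (13 + J)*(2*J) = 2*J*(13 + J))
l(I)*56 = (2*(-6)*(13 - 6))*56 = (2*(-6)*7)*56 = -84*56 = -4704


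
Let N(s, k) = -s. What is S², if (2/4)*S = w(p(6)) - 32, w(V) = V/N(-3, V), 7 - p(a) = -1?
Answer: 30976/9 ≈ 3441.8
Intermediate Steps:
p(a) = 8 (p(a) = 7 - 1*(-1) = 7 + 1 = 8)
w(V) = V/3 (w(V) = V/((-1*(-3))) = V/3)
S = -176/3 (S = 2*((⅓)*8 - 32) = 2*(8/3 - 32) = 2*(-88/3) = -176/3 ≈ -58.667)
S² = (-176/3)² = 30976/9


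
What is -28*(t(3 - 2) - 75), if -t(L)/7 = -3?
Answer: 1512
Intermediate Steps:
t(L) = 21 (t(L) = -7*(-3) = 21)
-28*(t(3 - 2) - 75) = -28*(21 - 75) = -28*(-54) = 1512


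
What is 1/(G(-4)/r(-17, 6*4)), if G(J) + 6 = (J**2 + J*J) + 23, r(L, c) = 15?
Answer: 15/49 ≈ 0.30612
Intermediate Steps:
G(J) = 17 + 2*J**2 (G(J) = -6 + ((J**2 + J*J) + 23) = -6 + ((J**2 + J**2) + 23) = -6 + (2*J**2 + 23) = -6 + (23 + 2*J**2) = 17 + 2*J**2)
1/(G(-4)/r(-17, 6*4)) = 1/((17 + 2*(-4)**2)/15) = 1/((17 + 2*16)*(1/15)) = 1/((17 + 32)*(1/15)) = 1/(49*(1/15)) = 1/(49/15) = 15/49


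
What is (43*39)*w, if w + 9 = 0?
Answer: -15093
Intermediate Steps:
w = -9 (w = -9 + 0 = -9)
(43*39)*w = (43*39)*(-9) = 1677*(-9) = -15093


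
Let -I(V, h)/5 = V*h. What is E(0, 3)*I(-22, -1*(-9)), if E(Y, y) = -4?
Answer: -3960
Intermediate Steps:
I(V, h) = -5*V*h
E(0, 3)*I(-22, -1*(-9)) = -(-20)*(-22)*(-1*(-9)) = -(-20)*(-22)*9 = -4*990 = -3960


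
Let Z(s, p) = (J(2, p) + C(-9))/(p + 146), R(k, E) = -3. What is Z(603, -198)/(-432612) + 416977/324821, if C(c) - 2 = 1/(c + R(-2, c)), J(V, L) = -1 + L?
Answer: 112562126246911/87685392570048 ≈ 1.2837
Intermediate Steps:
C(c) = 2 + 1/(-3 + c) (C(c) = 2 + 1/(c - 3) = 2 + 1/(-3 + c))
Z(s, p) = (11/12 + p)/(146 + p) (Z(s, p) = ((-1 + p) + (-5 + 2*(-9))/(-3 - 9))/(p + 146) = ((-1 + p) + (-5 - 18)/(-12))/(146 + p) = ((-1 + p) - 1/12*(-23))/(146 + p) = ((-1 + p) + 23/12)/(146 + p) = (11/12 + p)/(146 + p))
Z(603, -198)/(-432612) + 416977/324821 = ((11/12 - 198)/(146 - 198))/(-432612) + 416977/324821 = (-2365/12/(-52))*(-1/432612) + 416977*(1/324821) = -1/52*(-2365/12)*(-1/432612) + 416977/324821 = (2365/624)*(-1/432612) + 416977/324821 = -2365/269949888 + 416977/324821 = 112562126246911/87685392570048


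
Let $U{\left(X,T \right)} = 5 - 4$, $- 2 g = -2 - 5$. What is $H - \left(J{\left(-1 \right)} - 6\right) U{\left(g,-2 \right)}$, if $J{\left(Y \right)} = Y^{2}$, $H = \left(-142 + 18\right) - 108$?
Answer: $-227$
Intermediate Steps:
$g = \frac{7}{2}$ ($g = - \frac{-2 - 5}{2} = \left(- \frac{1}{2}\right) \left(-7\right) = \frac{7}{2} \approx 3.5$)
$U{\left(X,T \right)} = 1$
$H = -232$ ($H = -124 - 108 = -232$)
$H - \left(J{\left(-1 \right)} - 6\right) U{\left(g,-2 \right)} = -232 - \left(\left(-1\right)^{2} - 6\right) 1 = -232 - \left(1 - 6\right) 1 = -232 - \left(-5\right) 1 = -232 - -5 = -232 + 5 = -227$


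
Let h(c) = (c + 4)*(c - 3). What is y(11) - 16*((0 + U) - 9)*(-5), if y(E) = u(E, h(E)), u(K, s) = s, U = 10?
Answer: 200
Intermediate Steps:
h(c) = (-3 + c)*(4 + c) (h(c) = (4 + c)*(-3 + c) = (-3 + c)*(4 + c))
y(E) = -12 + E + E**2
y(11) - 16*((0 + U) - 9)*(-5) = (-12 + 11 + 11**2) - 16*((0 + 10) - 9)*(-5) = (-12 + 11 + 121) - 16*(10 - 9)*(-5) = 120 - 16*(-5) = 120 + 80 = 200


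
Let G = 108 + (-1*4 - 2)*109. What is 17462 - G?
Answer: 18008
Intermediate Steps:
G = -546 (G = 108 + (-4 - 2)*109 = 108 - 6*109 = 108 - 654 = -546)
17462 - G = 17462 - 1*(-546) = 17462 + 546 = 18008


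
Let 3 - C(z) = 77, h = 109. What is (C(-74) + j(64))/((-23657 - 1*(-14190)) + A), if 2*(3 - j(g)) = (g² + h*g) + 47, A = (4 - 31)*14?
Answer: 11261/19690 ≈ 0.57191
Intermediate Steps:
C(z) = -74 (C(z) = 3 - 1*77 = 3 - 77 = -74)
A = -378 (A = -27*14 = -378)
j(g) = -41/2 - 109*g/2 - g²/2 (j(g) = 3 - ((g² + 109*g) + 47)/2 = 3 - (47 + g² + 109*g)/2 = 3 + (-47/2 - 109*g/2 - g²/2) = -41/2 - 109*g/2 - g²/2)
(C(-74) + j(64))/((-23657 - 1*(-14190)) + A) = (-74 + (-41/2 - 109/2*64 - ½*64²))/((-23657 - 1*(-14190)) - 378) = (-74 + (-41/2 - 3488 - ½*4096))/((-23657 + 14190) - 378) = (-74 + (-41/2 - 3488 - 2048))/(-9467 - 378) = (-74 - 11113/2)/(-9845) = -11261/2*(-1/9845) = 11261/19690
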